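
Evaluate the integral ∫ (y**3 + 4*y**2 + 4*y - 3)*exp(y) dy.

(y**3 + y**2 + 2*y - 5)*exp(y) + C

Use integration by parts with u = y**3 + 4*y**2 + 4*y - 3, dv = exp(y) dy, so v = exp(y).
Apply parts 3 times (tabular method): alternate signs, differentiate u down to 0, integrate dv up.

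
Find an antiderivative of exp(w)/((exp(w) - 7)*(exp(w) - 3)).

Let u = e^w, du = e^w dw.
The integral becomes ∫ du/((u-3)(u-7)); decompose into partial fractions.

log(exp(w) - 7)/4 - log(exp(w) - 3)/4 + C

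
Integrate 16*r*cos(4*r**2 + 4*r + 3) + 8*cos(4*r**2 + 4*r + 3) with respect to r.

2*sin(4*r**2 + 4*r + 3) + C

Let u = 4*r**2 + 4*r + 3, so du = (8*r + 4) dr.
Rewriting, the integral becomes 2·∫ cos(u) du = 2·sin(u).
Substituting back, u = 4*r**2 + 4*r + 3.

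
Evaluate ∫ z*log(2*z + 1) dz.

Use integration by parts with u = log(2*z + 1), dv = z dz.
Then du = 2/(2*z + 1) dz and v = z**2/2.

z**2*log(2*z + 1)/2 - z**2/4 + z/4 - log(2*z + 1)/8 + C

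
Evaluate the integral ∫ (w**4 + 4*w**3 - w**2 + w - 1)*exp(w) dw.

Use integration by parts with u = w**4 + 4*w**3 - w**2 + w - 1, dv = exp(w) dw, so v = exp(w).
Apply parts 4 times (tabular method): alternate signs, differentiate u down to 0, integrate dv up.

(w**4 - w**2 + 3*w - 4)*exp(w) + C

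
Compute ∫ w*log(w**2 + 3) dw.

Let u = w**2 + 3, so du = (2*w) dw.
The integral becomes (1/2)·∫ log(u) du; integrate by parts with u′=log(u), dv′=du.

w**2*log(w**2 + 3)/2 - w**2/2 + 3*log(w**2 + 3)/2 + C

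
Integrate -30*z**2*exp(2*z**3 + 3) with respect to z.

-5*exp(2*z**3 + 3) + C

Let u = 2*z**3 + 3, so du = (6*z**2) dz.
Rewriting, the integral becomes -5·∫ e^u du = -5·e^u.
Substituting back, u = 2*z**3 + 3.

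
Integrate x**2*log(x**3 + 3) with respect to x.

Let u = x**3 + 3, so du = (3*x**2) dx.
The integral becomes (1/3)·∫ log(u) du; integrate by parts with u′=log(u), dv′=du.

x**3*log(x**3 + 3)/3 - x**3/3 + log(x**3 + 3) + C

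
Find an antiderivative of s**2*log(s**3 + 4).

s**3*log(s**3 + 4)/3 - s**3/3 + 4*log(s**3 + 4)/3 + C

Let u = s**3 + 4, so du = (3*s**2) ds.
The integral becomes (1/3)·∫ log(u) du; integrate by parts with u′=log(u), dv′=du.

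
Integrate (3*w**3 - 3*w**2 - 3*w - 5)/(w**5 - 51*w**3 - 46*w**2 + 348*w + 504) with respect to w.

214*log(w - 7)/1053 - 2*log(w - 3)/45 + 1543*log(w + 2)/6480 - 743*log(w + 6)/1872 + 7/(36*w + 72) + C

Factor the denominator: (w - 7)*(w - 3)*(w + 2)**2*(w + 6).
Partial-fraction decomposition: -743/(1872*(w + 6)) + 1543/(6480*(w + 2)) - 7/(36*(w + 2)**2) - 2/(45*(w - 3)) + 214/(1053*(w - 7)).
Integrate each term; A/(w−a) gives A·log|w−a|; A/(w−a)² gives −A/(w−a).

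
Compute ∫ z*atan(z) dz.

z**2*atan(z)/2 - z/2 + atan(z)/2 + C

Use integration by parts with u = arctan(z), dv = z dz.
Then du = 1/(z**2 + 1) dz.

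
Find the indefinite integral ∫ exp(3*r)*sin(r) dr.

3*exp(3*r)*sin(r)/10 - exp(3*r)*cos(r)/10 + C

Let I denote the integral. Integrate by parts with u = sin(r), dv = exp(3*r) dr, so v = exp(3*r)/3: I = exp(3*r)*sin(r)/3 − (1/3)·∫ exp(3*r)*cos(r) dr.
Apply parts again with u = cos(r), dv = exp(3*r) dr: ∫ exp(3*r)*cos(r) dr = exp(3*r)*cos(r)/3 + (1/3)·I. Substituting back brings back I: I = exp(3*r)*sin(r)/3 - exp(3*r)*cos(r)/9 − (1/9)·I.
Solving for I: (1 + 1/9)·I equals the remaining terms, so I = (9/10)·(exp(3*r)*sin(r)/3 - exp(3*r)*cos(r)/9).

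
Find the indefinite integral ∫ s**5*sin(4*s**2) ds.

-s**4*cos(4*s**2)/8 + s**2*sin(4*s**2)/16 + cos(4*s**2)/64 + C

Let u = s², du = 2s ds; rewrite as (1/2)∫ u^2·sin(4u) du.
Now integrate by parts 2 times.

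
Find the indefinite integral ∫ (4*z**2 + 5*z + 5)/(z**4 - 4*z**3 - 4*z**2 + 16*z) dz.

5*log(z)/16 + 89*log(z - 4)/48 - 31*log(z - 2)/16 - 11*log(z + 2)/48 + C

Factor the denominator: z*(z - 4)*(z - 2)*(z + 2).
Partial-fraction decomposition: -11/(48*(z + 2)) - 31/(16*(z - 2)) + 89/(48*(z - 4)) + 5/(16*z).
Integrate each term: A/(z−a) contributes A·log|z−a|.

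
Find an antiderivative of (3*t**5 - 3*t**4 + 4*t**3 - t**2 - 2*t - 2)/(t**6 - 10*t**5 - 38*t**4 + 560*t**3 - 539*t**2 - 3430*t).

log(t)/1715 - 269627*log(t - 7)/111132 + 7963*log(t - 5)/1680 - 89*log(t + 2)/2835 + 59033*log(t + 7)/82320 - 44525/(1764*t - 12348) + C

Factor the denominator: t*(t - 7)**2*(t - 5)*(t + 2)*(t + 7).
Partial-fraction decomposition: 59033/(82320*(t + 7)) - 89/(2835*(t + 2)) + 7963/(1680*(t - 5)) - 269627/(111132*(t - 7)) + 44525/(1764*(t - 7)**2) + 1/(1715*t).
Integrate each term; A/(t−a) gives A·log|t−a|; A/(t−a)² gives −A/(t−a).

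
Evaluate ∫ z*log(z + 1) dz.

Use integration by parts with u = log(z + 1), dv = z dz.
Then du = 1/(z + 1) dz and v = z**2/2.

z**2*log(z + 1)/2 - z**2/4 + z/2 - log(z + 1)/2 + C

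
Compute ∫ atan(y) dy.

Use integration by parts with u = arctan(y), dv = dy.
Then du = 1/(y**2 + 1) dy.

y*atan(y) - log(y**2 + 1)/2 + C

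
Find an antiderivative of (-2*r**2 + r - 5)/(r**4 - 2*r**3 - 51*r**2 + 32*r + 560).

Factor the denominator: (r - 7)*(r - 4)*(r + 4)*(r + 5).
Partial-fraction decomposition: 5/(9*(r + 5)) - 41/(88*(r + 4)) + 11/(72*(r - 4)) - 8/(33*(r - 7)).
Integrate each term: A/(r−a) contributes A·log|r−a|.

-8*log(r - 7)/33 + 11*log(r - 4)/72 - 41*log(r + 4)/88 + 5*log(r + 5)/9 + C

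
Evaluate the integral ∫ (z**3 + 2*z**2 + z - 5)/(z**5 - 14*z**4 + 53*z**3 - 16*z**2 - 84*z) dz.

5*log(z)/84 + 443*log(z - 7)/280 - 289*log(z - 6)/168 + 13*log(z - 2)/120 - 5*log(z + 1)/168 + C

Factor the denominator: z*(z - 7)*(z - 6)*(z - 2)*(z + 1).
Partial-fraction decomposition: -5/(168*(z + 1)) + 13/(120*(z - 2)) - 289/(168*(z - 6)) + 443/(280*(z - 7)) + 5/(84*z).
Integrate each term: A/(z−a) contributes A·log|z−a|.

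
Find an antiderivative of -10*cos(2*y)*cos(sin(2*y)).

Let u = sin(2*y), so du = (2*cos(2*y)) dy.
Rewriting, the integral becomes -5·∫ cos(u) du = -5·sin(u).
Substituting back, u = sin(2*y).

-5*sin(sin(2*y)) + C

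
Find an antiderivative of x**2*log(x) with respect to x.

Use integration by parts with u = log(x), dv = x**2 dx.
Then du = 1/x dx and v = x**3/3.

x**3*log(x)/3 - x**3/9 + C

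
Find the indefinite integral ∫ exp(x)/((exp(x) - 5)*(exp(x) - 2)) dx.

log(exp(x) - 5)/3 - log(exp(x) - 2)/3 + C

Let u = e^x, du = e^x dx.
The integral becomes ∫ du/((u-2)(u-5)); decompose into partial fractions.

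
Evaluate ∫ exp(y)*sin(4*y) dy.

exp(y)*sin(4*y)/17 - 4*exp(y)*cos(4*y)/17 + C

Let I denote the integral. Integrate by parts with u = sin(4*y), dv = exp(y) dy, so v = exp(y): I = exp(y)*sin(4*y) − 4·∫ exp(y)*cos(4*y) dy.
Apply parts again with u = cos(4*y), dv = exp(y) dy: ∫ exp(y)*cos(4*y) dy = exp(y)*cos(4*y) + 4·I. Substituting back brings back I: I = exp(y)*sin(4*y) - 4*exp(y)*cos(4*y) − 16·I.
Solving for I: (1 + 16)·I equals the remaining terms, so I = (1/17)·(exp(y)*sin(4*y) - 4*exp(y)*cos(4*y)).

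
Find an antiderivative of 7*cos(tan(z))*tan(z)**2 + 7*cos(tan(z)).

7*sin(tan(z)) + C

Let u = tan(z), so du = (tan(z)**2 + 1) dz.
Rewriting, the integral becomes 7·∫ cos(u) du = 7·sin(u).
Substituting back, u = tan(z).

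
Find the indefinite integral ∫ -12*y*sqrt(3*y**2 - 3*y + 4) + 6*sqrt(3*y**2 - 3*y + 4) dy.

-4*(3*y**2 - 3*y + 4)**(3/2)/3 + C

Let u = 3*y**2 - 3*y + 4, so du = (6*y - 3) dy.
Rewriting, the integral becomes -2·∫ √u du = -2·(2/3)u^(3/2).
Substituting back, u = 3*y**2 - 3*y + 4.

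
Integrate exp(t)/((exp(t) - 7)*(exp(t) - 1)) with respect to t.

Let u = e^t, du = e^t dt.
The integral becomes ∫ du/((u-1)(u-7)); decompose into partial fractions.

log(exp(t) - 7)/6 - log(exp(t) - 1)/6 + C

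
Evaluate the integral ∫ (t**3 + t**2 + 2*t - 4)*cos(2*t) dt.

Use integration by parts with u = t**3 + t**2 + 2*t - 4, dv = cos(2*t) dt, so v = sin(2*t)/2.
Apply parts 3 times (tabular method): alternate signs, differentiate u down to 0, integrate dv up.

t**3*sin(2*t)/2 + t**2*sin(2*t)/2 + 3*t**2*cos(2*t)/4 + t*sin(2*t)/4 + t*cos(2*t)/2 - 9*sin(2*t)/4 + cos(2*t)/8 + C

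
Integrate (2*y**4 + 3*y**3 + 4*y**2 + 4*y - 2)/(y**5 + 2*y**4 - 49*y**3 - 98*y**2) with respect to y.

Factor the denominator: y**2*(y - 7)*(y + 2)*(y + 7).
Partial-fraction decomposition: 3939/(3430*(y + 7)) - 7/(90*(y + 2)) + 6053/(6174*(y - 7)) - 5/(98*y) + 1/(49*y**2).
Integrate each term; A/(y−a) gives A·log|y−a|; A/(y−a)² gives −A/(y−a).

-5*log(y)/98 + 6053*log(y - 7)/6174 - 7*log(y + 2)/90 + 3939*log(y + 7)/3430 - 1/(49*y) + C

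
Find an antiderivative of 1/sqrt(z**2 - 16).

log(z + sqrt(z**2 - 16)) + C

Substitute z = 4·sec(θ), so dz = 4·sec(θ)*tan(θ) dθ and the radical becomes sqrt(z**2 - 16) = 4·tan(θ) by the Pythagorean identity.
Integrate the resulting trig expression in θ, then back-substitute sec(θ) = z/4, tan(θ) = sqrt(z**2 - 16)/4 (absorbing any constant into C).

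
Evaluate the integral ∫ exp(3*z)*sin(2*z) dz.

Let I denote the integral. Integrate by parts with u = sin(2*z), dv = exp(3*z) dz, so v = exp(3*z)/3: I = exp(3*z)*sin(2*z)/3 − (2/3)·∫ exp(3*z)*cos(2*z) dz.
Apply parts again with u = cos(2*z), dv = exp(3*z) dz: ∫ exp(3*z)*cos(2*z) dz = exp(3*z)*cos(2*z)/3 + (2/3)·I. Substituting back brings back I: I = exp(3*z)*sin(2*z)/3 - 2*exp(3*z)*cos(2*z)/9 − (4/9)·I.
Solving for I: (1 + 4/9)·I equals the remaining terms, so I = (9/13)·(exp(3*z)*sin(2*z)/3 - 2*exp(3*z)*cos(2*z)/9).

3*exp(3*z)*sin(2*z)/13 - 2*exp(3*z)*cos(2*z)/13 + C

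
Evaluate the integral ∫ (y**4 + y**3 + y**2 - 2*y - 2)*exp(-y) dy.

(-y**4 - 5*y**3 - 16*y**2 - 30*y - 28)*exp(-y) + C

Use integration by parts with u = y**4 + y**3 + y**2 - 2*y - 2, dv = exp(-y) dy, so v = -exp(-y).
Apply parts 4 times (tabular method): alternate signs, differentiate u down to 0, integrate dv up.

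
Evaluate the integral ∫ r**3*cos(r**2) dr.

r**2*sin(r**2)/2 + cos(r**2)/2 + C

Let u = r², du = 2r dr; rewrite as (1/2)∫ u^1·cos(1u) du.
Now integrate by parts 1 time.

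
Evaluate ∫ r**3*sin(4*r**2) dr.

Let u = r², du = 2r dr; rewrite as (1/2)∫ u^1·sin(4u) du.
Now integrate by parts 1 time.

-r**2*cos(4*r**2)/8 + sin(4*r**2)/32 + C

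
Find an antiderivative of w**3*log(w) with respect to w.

Use integration by parts with u = log(w), dv = w**3 dw.
Then du = 1/w dw and v = w**4/4.

w**4*log(w)/4 - w**4/16 + C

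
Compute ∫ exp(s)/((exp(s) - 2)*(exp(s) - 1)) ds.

log(exp(s) - 2) - log(exp(s) - 1) + C

Let u = e^s, du = e^s ds.
The integral becomes ∫ du/((u-1)(u-2)); decompose into partial fractions.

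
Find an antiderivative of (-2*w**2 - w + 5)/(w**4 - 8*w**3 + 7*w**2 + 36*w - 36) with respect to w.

-73*log(w - 6)/120 + 8*log(w - 3)/15 + log(w - 1)/15 + log(w + 2)/120 + C

Factor the denominator: (w - 6)*(w - 3)*(w - 1)*(w + 2).
Partial-fraction decomposition: 1/(120*(w + 2)) + 1/(15*(w - 1)) + 8/(15*(w - 3)) - 73/(120*(w - 6)).
Integrate each term: A/(w−a) contributes A·log|w−a|.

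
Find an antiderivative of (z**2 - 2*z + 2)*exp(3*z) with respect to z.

Use integration by parts with u = z**2 - 2*z + 2, dv = exp(3*z) dz, so v = exp(3*z)/3.
Apply parts 2 times (tabular method): alternate signs, differentiate u down to 0, integrate dv up.

(9*z**2 - 24*z + 26)*exp(3*z)/27 + C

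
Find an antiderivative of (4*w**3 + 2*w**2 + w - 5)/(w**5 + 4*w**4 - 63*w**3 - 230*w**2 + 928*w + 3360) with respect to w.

937*log(w - 6)/1300 - 275*log(w - 5)/486 + 18493*log(w + 4)/24300 - 643*log(w + 7)/702 + 233/(270*w + 1080) + C

Factor the denominator: (w - 6)*(w - 5)*(w + 4)**2*(w + 7).
Partial-fraction decomposition: -643/(702*(w + 7)) + 18493/(24300*(w + 4)) - 233/(270*(w + 4)**2) - 275/(486*(w - 5)) + 937/(1300*(w - 6)).
Integrate each term; A/(w−a) gives A·log|w−a|; A/(w−a)² gives −A/(w−a).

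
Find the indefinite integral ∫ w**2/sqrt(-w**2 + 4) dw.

-w*sqrt(-w**2 + 4)/2 + 2*asin(w/2) + C

Substitute w = 2·sin(θ), so dw = 2·cos(θ) dθ and the radical becomes sqrt(-w**2 + 4) = 2·cos(θ) by the Pythagorean identity.
Integrate the resulting trig expression in θ, then back-substitute θ = asin(w/2), sin(θ) = w/2, cos(θ) = sqrt(-w**2 + 4)/2 (absorbing any constant into C).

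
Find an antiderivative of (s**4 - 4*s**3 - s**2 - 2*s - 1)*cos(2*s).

s**4*sin(2*s)/2 - 2*s**3*sin(2*s) + s**3*cos(2*s) - 2*s**2*sin(2*s) - 3*s**2*cos(2*s) + 2*s*sin(2*s) - 2*s*cos(2*s) + sin(2*s)/2 + cos(2*s) + C

Use integration by parts with u = s**4 - 4*s**3 - s**2 - 2*s - 1, dv = cos(2*s) ds, so v = sin(2*s)/2.
Apply parts 4 times (tabular method): alternate signs, differentiate u down to 0, integrate dv up.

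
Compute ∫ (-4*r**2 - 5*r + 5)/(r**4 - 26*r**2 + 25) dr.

Factor the denominator: (r - 5)*(r - 1)*(r + 1)*(r + 5).
Partial-fraction decomposition: 7/(24*(r + 5)) + 1/(8*(r + 1)) + 1/(12*(r - 1)) - 1/(2*(r - 5)).
Integrate each term: A/(r−a) contributes A·log|r−a|.

-log(r - 5)/2 + log(r - 1)/12 + log(r + 1)/8 + 7*log(r + 5)/24 + C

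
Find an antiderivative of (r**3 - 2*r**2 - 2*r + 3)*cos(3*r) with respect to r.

Use integration by parts with u = r**3 - 2*r**2 - 2*r + 3, dv = cos(3*r) dr, so v = sin(3*r)/3.
Apply parts 3 times (tabular method): alternate signs, differentiate u down to 0, integrate dv up.

r**3*sin(3*r)/3 - 2*r**2*sin(3*r)/3 + r**2*cos(3*r)/3 - 8*r*sin(3*r)/9 - 4*r*cos(3*r)/9 + 31*sin(3*r)/27 - 8*cos(3*r)/27 + C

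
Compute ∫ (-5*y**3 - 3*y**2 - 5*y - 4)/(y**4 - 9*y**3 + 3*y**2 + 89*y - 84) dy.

Factor the denominator: (y - 7)*(y - 4)*(y - 1)*(y + 3).
Partial-fraction decomposition: -17/(40*(y + 3)) - 17/(72*(y - 1)) + 56/(9*(y - 4)) - 1901/(180*(y - 7)).
Integrate each term: A/(y−a) contributes A·log|y−a|.

-1901*log(y - 7)/180 + 56*log(y - 4)/9 - 17*log(y - 1)/72 - 17*log(y + 3)/40 + C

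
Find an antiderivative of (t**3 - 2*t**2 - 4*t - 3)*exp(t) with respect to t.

Use integration by parts with u = t**3 - 2*t**2 - 4*t - 3, dv = exp(t) dt, so v = exp(t).
Apply parts 3 times (tabular method): alternate signs, differentiate u down to 0, integrate dv up.

(t**3 - 5*t**2 + 6*t - 9)*exp(t) + C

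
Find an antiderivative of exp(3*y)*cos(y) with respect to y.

exp(3*y)*sin(y)/10 + 3*exp(3*y)*cos(y)/10 + C

Let I denote the integral. Integrate by parts with u = cos(y), dv = exp(3*y) dy, so v = exp(3*y)/3: I = exp(3*y)*cos(y)/3 + (1/3)·∫ exp(3*y)*sin(y) dy.
Apply parts again with u = sin(y), dv = exp(3*y) dy: ∫ exp(3*y)*sin(y) dy = exp(3*y)*sin(y)/3 − (1/3)·I. Substituting back brings back I: I = exp(3*y)*sin(y)/9 + exp(3*y)*cos(y)/3 − (1/9)·I.
Solving for I: (1 + 1/9)·I equals the remaining terms, so I = (9/10)·(exp(3*y)*sin(y)/9 + exp(3*y)*cos(y)/3).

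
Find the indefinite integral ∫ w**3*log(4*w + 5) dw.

w**4*log(4*w + 5)/4 - w**4/16 + 5*w**3/48 - 25*w**2/128 + 125*w/256 - 625*log(4*w + 5)/1024 + C

Use integration by parts with u = log(4*w + 5), dv = w**3 dw.
Then du = 4/(4*w + 5) dw and v = w**4/4.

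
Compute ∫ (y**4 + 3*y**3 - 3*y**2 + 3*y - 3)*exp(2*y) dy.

Use integration by parts with u = y**4 + 3*y**3 - 3*y**2 + 3*y - 3, dv = exp(2*y) dy, so v = exp(2*y)/2.
Apply parts 4 times (tabular method): alternate signs, differentiate u down to 0, integrate dv up.

(4*y**4 + 4*y**3 - 18*y**2 + 30*y - 27)*exp(2*y)/8 + C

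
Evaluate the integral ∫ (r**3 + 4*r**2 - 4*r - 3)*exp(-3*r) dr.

Use integration by parts with u = r**3 + 4*r**2 - 4*r - 3, dv = exp(-3*r) dr, so v = -exp(-3*r)/3.
Apply parts 3 times (tabular method): alternate signs, differentiate u down to 0, integrate dv up.

(-9*r**3 - 45*r**2 + 6*r + 29)*exp(-3*r)/27 + C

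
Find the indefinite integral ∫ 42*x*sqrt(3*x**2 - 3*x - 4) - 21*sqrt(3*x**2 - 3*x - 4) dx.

Let u = 3*x**2 - 3*x - 4, so du = (6*x - 3) dx.
Rewriting, the integral becomes 7·∫ √u du = 7·(2/3)u^(3/2).
Substituting back, u = 3*x**2 - 3*x - 4.

14*(3*x**2 - 3*x - 4)**(3/2)/3 + C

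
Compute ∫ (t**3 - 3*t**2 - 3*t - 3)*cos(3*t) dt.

Use integration by parts with u = t**3 - 3*t**2 - 3*t - 3, dv = cos(3*t) dt, so v = sin(3*t)/3.
Apply parts 3 times (tabular method): alternate signs, differentiate u down to 0, integrate dv up.

t**3*sin(3*t)/3 - t**2*sin(3*t) + t**2*cos(3*t)/3 - 11*t*sin(3*t)/9 - 2*t*cos(3*t)/3 - 7*sin(3*t)/9 - 11*cos(3*t)/27 + C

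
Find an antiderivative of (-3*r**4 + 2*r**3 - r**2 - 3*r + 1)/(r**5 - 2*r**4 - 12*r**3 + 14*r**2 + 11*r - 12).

Factor the denominator: (r - 4)*(r - 1)**2*(r + 1)*(r + 3).
Partial-fraction decomposition: -37/(28*(r + 3)) + 1/(20*(r + 1)) + 7/(18*(r - 1)) + 1/(6*(r - 1)**2) - 667/(315*(r - 4)).
Integrate each term; A/(r−a) gives A·log|r−a|; A/(r−a)² gives −A/(r−a).

-667*log(r - 4)/315 + 7*log(r - 1)/18 + log(r + 1)/20 - 37*log(r + 3)/28 - 1/(6*r - 6) + C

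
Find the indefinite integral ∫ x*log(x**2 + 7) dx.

x**2*log(x**2 + 7)/2 - x**2/2 + 7*log(x**2 + 7)/2 + C

Let u = x**2 + 7, so du = (2*x) dx.
The integral becomes (1/2)·∫ log(u) du; integrate by parts with u′=log(u), dv′=du.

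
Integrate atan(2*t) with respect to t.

t*atan(2*t) - log(4*t**2 + 1)/4 + C

Use integration by parts with u = arctan(2*t), dv = dt.
Then du = 2/(4*t**2 + 1) dt.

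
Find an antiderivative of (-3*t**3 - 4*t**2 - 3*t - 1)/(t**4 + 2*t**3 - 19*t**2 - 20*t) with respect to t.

-269*log(t - 4)/180 - 289*log(t + 5)/180 + log(t**2 + t)/20 + C

Factor the denominator: t*(t - 4)*(t + 1)*(t + 5).
Partial-fraction decomposition: -289/(180*(t + 5)) + 1/(20*(t + 1)) - 269/(180*(t - 4)) + 1/(20*t).
Integrate each term: A/(t−a) contributes A·log|t−a|.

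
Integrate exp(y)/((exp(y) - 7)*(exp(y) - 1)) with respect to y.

log(exp(y) - 7)/6 - log(exp(y) - 1)/6 + C

Let u = e^y, du = e^y dy.
The integral becomes ∫ du/((u-1)(u-7)); decompose into partial fractions.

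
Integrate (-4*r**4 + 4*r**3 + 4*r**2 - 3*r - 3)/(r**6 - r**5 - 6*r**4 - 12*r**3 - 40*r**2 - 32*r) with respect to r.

3*log(r)/32 - 719*log(r - 4)/2400 - 4*log(r + 1)/25 + 77*log(r + 2)/96 - 349*log(r**2 + 4)/1600 - 543*atan(r/2)/800 + C

Factor the denominator: r*(r - 4)*(r + 1)*(r + 2)*(r**2 + 4).
Partial-fraction decomposition: -(349*r + 1086)/(800*(r**2 + 4)) + 77/(96*(r + 2)) - 4/(25*(r + 1)) - 719/(2400*(r - 4)) + 3/(32*r).
Integrate each term; A/(r−a) gives A·log|r−a|; the (Br+D)/(r²+p²) term gives a log and an atan.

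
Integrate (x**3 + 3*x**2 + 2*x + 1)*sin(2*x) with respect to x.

-x**3*cos(2*x)/2 + 3*x**2*sin(2*x)/4 - 3*x**2*cos(2*x)/2 + 3*x*sin(2*x)/2 - x*cos(2*x)/4 + sin(2*x)/8 + cos(2*x)/4 + C

Use integration by parts with u = x**3 + 3*x**2 + 2*x + 1, dv = sin(2*x) dx, so v = -cos(2*x)/2.
Apply parts 3 times (tabular method): alternate signs, differentiate u down to 0, integrate dv up.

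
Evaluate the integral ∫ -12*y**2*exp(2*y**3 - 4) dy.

-2*exp(2*y**3 - 4) + C

Let u = 2*y**3 - 4, so du = (6*y**2) dy.
Rewriting, the integral becomes -2·∫ e^u du = -2·e^u.
Substituting back, u = 2*y**3 - 4.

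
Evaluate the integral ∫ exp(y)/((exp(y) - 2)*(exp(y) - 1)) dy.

Let u = e^y, du = e^y dy.
The integral becomes ∫ du/((u-1)(u-2)); decompose into partial fractions.

log(exp(y) - 2) - log(exp(y) - 1) + C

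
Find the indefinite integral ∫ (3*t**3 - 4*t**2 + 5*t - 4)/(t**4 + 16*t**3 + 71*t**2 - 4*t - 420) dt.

log(t - 2)/36 + 36*log(t + 5) - 413*log(t + 6)/4 + 632*log(t + 7)/9 + C

Factor the denominator: (t - 2)*(t + 5)*(t + 6)*(t + 7).
Partial-fraction decomposition: 632/(9*(t + 7)) - 413/(4*(t + 6)) + 36/(t + 5) + 1/(36*(t - 2)).
Integrate each term: A/(t−a) contributes A·log|t−a|.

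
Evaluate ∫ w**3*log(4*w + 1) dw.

w**4*log(4*w + 1)/4 - w**4/16 + w**3/48 - w**2/128 + w/256 - log(4*w + 1)/1024 + C

Use integration by parts with u = log(4*w + 1), dv = w**3 dw.
Then du = 4/(4*w + 1) dw and v = w**4/4.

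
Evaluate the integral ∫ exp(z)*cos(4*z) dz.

4*exp(z)*sin(4*z)/17 + exp(z)*cos(4*z)/17 + C

Let I denote the integral. Integrate by parts with u = cos(4*z), dv = exp(z) dz, so v = exp(z): I = exp(z)*cos(4*z) + 4·∫ exp(z)*sin(4*z) dz.
Apply parts again with u = sin(4*z), dv = exp(z) dz: ∫ exp(z)*sin(4*z) dz = exp(z)*sin(4*z) − 4·I. Substituting back brings back I: I = 4*exp(z)*sin(4*z) + exp(z)*cos(4*z) − 16·I.
Solving for I: (1 + 16)·I equals the remaining terms, so I = (1/17)·(4*exp(z)*sin(4*z) + exp(z)*cos(4*z)).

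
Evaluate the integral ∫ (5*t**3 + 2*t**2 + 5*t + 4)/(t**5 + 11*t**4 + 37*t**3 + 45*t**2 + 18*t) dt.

Factor the denominator: t*(t + 1)**2*(t + 3)*(t + 6).
Partial-fraction decomposition: -517/(225*(t + 6)) + 32/(9*(t + 3)) - 37/(25*(t + 1)) + 2/(5*(t + 1)**2) + 2/(9*t).
Integrate each term; A/(t−a) gives A·log|t−a|; A/(t−a)² gives −A/(t−a).

2*log(t)/9 - 37*log(t + 1)/25 + 32*log(t + 3)/9 - 517*log(t + 6)/225 - 2/(5*t + 5) + C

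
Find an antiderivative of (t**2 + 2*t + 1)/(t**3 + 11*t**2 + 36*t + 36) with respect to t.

Factor the denominator: (t + 2)*(t + 3)*(t + 6).
Partial-fraction decomposition: 25/(12*(t + 6)) - 4/(3*(t + 3)) + 1/(4*(t + 2)).
Integrate each term: A/(t−a) contributes A·log|t−a|.

log(t + 2)/4 - 4*log(t + 3)/3 + 25*log(t + 6)/12 + C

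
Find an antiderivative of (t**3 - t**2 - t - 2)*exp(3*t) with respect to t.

Use integration by parts with u = t**3 - t**2 - t - 2, dv = exp(3*t) dt, so v = exp(3*t)/3.
Apply parts 3 times (tabular method): alternate signs, differentiate u down to 0, integrate dv up.

(9*t**3 - 18*t**2 + 3*t - 19)*exp(3*t)/27 + C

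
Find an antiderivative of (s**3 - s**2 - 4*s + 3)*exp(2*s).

(4*s**3 - 10*s**2 - 6*s + 15)*exp(2*s)/8 + C

Use integration by parts with u = s**3 - s**2 - 4*s + 3, dv = exp(2*s) ds, so v = exp(2*s)/2.
Apply parts 3 times (tabular method): alternate signs, differentiate u down to 0, integrate dv up.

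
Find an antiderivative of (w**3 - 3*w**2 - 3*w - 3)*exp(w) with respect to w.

(w**3 - 6*w**2 + 9*w - 12)*exp(w) + C

Use integration by parts with u = w**3 - 3*w**2 - 3*w - 3, dv = exp(w) dw, so v = exp(w).
Apply parts 3 times (tabular method): alternate signs, differentiate u down to 0, integrate dv up.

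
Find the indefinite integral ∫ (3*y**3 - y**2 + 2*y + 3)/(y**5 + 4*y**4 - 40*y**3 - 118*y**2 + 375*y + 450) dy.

Factor the denominator: (y - 5)*(y - 3)*(y + 1)*(y + 5)*(y + 6).
Partial-fraction decomposition: -7/(5*(y + 6)) + 407/(320*(y + 5)) - 1/(160*(y + 1)) - 9/(64*(y - 3)) + 11/(40*(y - 5)).
Integrate each term: A/(y−a) contributes A·log|y−a|.

11*log(y - 5)/40 - 9*log(y - 3)/64 - log(y + 1)/160 + 407*log(y + 5)/320 - 7*log(y + 6)/5 + C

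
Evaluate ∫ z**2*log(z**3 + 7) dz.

Let u = z**3 + 7, so du = (3*z**2) dz.
The integral becomes (1/3)·∫ log(u) du; integrate by parts with u′=log(u), dv′=du.

z**3*log(z**3 + 7)/3 - z**3/3 + 7*log(z**3 + 7)/3 + C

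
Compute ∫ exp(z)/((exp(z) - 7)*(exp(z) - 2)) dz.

Let u = e^z, du = e^z dz.
The integral becomes ∫ du/((u-7)(u-2)); decompose into partial fractions.

log(exp(z) - 7)/5 - log(exp(z) - 2)/5 + C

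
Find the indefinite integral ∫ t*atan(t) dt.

t**2*atan(t)/2 - t/2 + atan(t)/2 + C

Use integration by parts with u = arctan(t), dv = t dt.
Then du = 1/(t**2 + 1) dt.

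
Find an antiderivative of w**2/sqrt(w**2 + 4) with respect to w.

Substitute w = 2·tan(θ), so dw = 2·sec(θ)^2 dθ and the radical becomes sqrt(w**2 + 4) = 2·sec(θ) by the Pythagorean identity.
Integrate the resulting trig expression in θ, then back-substitute tan(θ) = w/2, sec(θ) = sqrt(w**2 + 4)/2 (absorbing any constant into C).

w*sqrt(w**2 + 4)/2 - 2*log(w + sqrt(w**2 + 4)) + C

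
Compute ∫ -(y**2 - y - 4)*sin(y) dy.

y**2*cos(y) - 2*y*sin(y) - y*cos(y) + sin(y) - 6*cos(y) + C

Use integration by parts with u = y**2 - y - 4, dv = -sin(y) dy, so v = cos(y).
Apply parts 2 times (tabular method): alternate signs, differentiate u down to 0, integrate dv up.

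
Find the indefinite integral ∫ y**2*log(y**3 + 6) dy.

Let u = y**3 + 6, so du = (3*y**2) dy.
The integral becomes (1/3)·∫ log(u) du; integrate by parts with u′=log(u), dv′=du.

y**3*log(y**3 + 6)/3 - y**3/3 + 2*log(y**3 + 6) + C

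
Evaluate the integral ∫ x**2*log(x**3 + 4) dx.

x**3*log(x**3 + 4)/3 - x**3/3 + 4*log(x**3 + 4)/3 + C

Let u = x**3 + 4, so du = (3*x**2) dx.
The integral becomes (1/3)·∫ log(u) du; integrate by parts with u′=log(u), dv′=du.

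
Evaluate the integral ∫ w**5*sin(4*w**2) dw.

-w**4*cos(4*w**2)/8 + w**2*sin(4*w**2)/16 + cos(4*w**2)/64 + C

Let u = w², du = 2w dw; rewrite as (1/2)∫ u^2·sin(4u) du.
Now integrate by parts 2 times.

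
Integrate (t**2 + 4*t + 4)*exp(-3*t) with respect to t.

(-9*t**2 - 42*t - 50)*exp(-3*t)/27 + C

Use integration by parts with u = t**2 + 4*t + 4, dv = exp(-3*t) dt, so v = -exp(-3*t)/3.
Apply parts 2 times (tabular method): alternate signs, differentiate u down to 0, integrate dv up.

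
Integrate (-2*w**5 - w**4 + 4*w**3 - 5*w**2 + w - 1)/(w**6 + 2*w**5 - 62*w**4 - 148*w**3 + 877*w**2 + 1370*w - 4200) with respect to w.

-17441*log(w - 7)/15840 + 251*log(w - 3)/896 - 67*log(w - 2)/1470 - 1451*log(w + 4)/462 + 113303*log(w + 5)/56448 - 2497/(336*w + 1680) + C

Factor the denominator: (w - 7)*(w - 3)*(w - 2)*(w + 4)*(w + 5)**2.
Partial-fraction decomposition: 113303/(56448*(w + 5)) + 2497/(336*(w + 5)**2) - 1451/(462*(w + 4)) - 67/(1470*(w - 2)) + 251/(896*(w - 3)) - 17441/(15840*(w - 7)).
Integrate each term; A/(w−a) gives A·log|w−a|; A/(w−a)² gives −A/(w−a).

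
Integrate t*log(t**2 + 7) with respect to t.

t**2*log(t**2 + 7)/2 - t**2/2 + 7*log(t**2 + 7)/2 + C

Let u = t**2 + 7, so du = (2*t) dt.
The integral becomes (1/2)·∫ log(u) du; integrate by parts with u′=log(u), dv′=du.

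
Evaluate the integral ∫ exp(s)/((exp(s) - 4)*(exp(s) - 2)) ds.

Let u = e^s, du = e^s ds.
The integral becomes ∫ du/((u-4)(u-2)); decompose into partial fractions.

log(exp(s) - 4)/2 - log(exp(s) - 2)/2 + C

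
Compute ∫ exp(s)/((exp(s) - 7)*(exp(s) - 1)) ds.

log(exp(s) - 7)/6 - log(exp(s) - 1)/6 + C

Let u = e^s, du = e^s ds.
The integral becomes ∫ du/((u-1)(u-7)); decompose into partial fractions.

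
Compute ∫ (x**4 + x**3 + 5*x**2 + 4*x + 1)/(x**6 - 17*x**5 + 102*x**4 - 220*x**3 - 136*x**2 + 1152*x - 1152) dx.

Factor the denominator: (x - 6)*(x - 4)**2*(x - 3)*(x - 2)*(x + 2).
Partial-fraction decomposition: -7/(1920*(x + 2)) + 53/(64*(x - 2)) - 166/(15*(x - 3)) + 277/(48*(x - 4)) - 139/(8*(x - 4)**2) + 1717/(384*(x - 6)).
Integrate each term; A/(x−a) gives A·log|x−a|; A/(x−a)² gives −A/(x−a).

1717*log(x - 6)/384 + 277*log(x - 4)/48 - 166*log(x - 3)/15 + 53*log(x - 2)/64 - 7*log(x + 2)/1920 + 139/(8*x - 32) + C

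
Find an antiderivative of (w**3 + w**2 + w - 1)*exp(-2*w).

Use integration by parts with u = w**3 + w**2 + w - 1, dv = exp(-2*w) dw, so v = -exp(-2*w)/2.
Apply parts 3 times (tabular method): alternate signs, differentiate u down to 0, integrate dv up.

(-4*w**3 - 10*w**2 - 14*w - 3)*exp(-2*w)/8 + C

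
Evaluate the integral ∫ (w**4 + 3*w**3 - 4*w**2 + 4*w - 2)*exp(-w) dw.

(-w**4 - 7*w**3 - 17*w**2 - 38*w - 36)*exp(-w) + C

Use integration by parts with u = w**4 + 3*w**3 - 4*w**2 + 4*w - 2, dv = exp(-w) dw, so v = -exp(-w).
Apply parts 4 times (tabular method): alternate signs, differentiate u down to 0, integrate dv up.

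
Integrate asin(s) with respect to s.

s*asin(s) + sqrt(-s**2 + 1) + C

Use integration by parts with u = arcsin(s), dv = ds.
Then du = 1/sqrt(-s**2 + 1) ds.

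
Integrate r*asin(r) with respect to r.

r**2*asin(r)/2 + r*sqrt(-r**2 + 1)/4 - asin(r)/4 + C

Use integration by parts with u = arcsin(r), dv = r dr.
Then du = 1/sqrt(-r**2 + 1) dr.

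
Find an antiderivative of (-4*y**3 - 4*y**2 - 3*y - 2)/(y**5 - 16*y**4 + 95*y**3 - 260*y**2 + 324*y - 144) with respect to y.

Factor the denominator: (y - 6)*(y - 4)*(y - 3)*(y - 2)*(y - 1).
Partial-fraction decomposition: -13/(30*(y - 1)) + 7/(y - 2) - 155/(6*(y - 3)) + 167/(6*(y - 4)) - 257/(30*(y - 6)).
Integrate each term: A/(y−a) contributes A·log|y−a|.

-257*log(y - 6)/30 + 167*log(y - 4)/6 - 155*log(y - 3)/6 + 7*log(y - 2) - 13*log(y - 1)/30 + C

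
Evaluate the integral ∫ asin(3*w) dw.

w*asin(3*w) + sqrt(-9*w**2 + 1)/3 + C

Use integration by parts with u = arcsin(3*w), dv = dw.
Then du = 3/sqrt(-9*w**2 + 1) dw.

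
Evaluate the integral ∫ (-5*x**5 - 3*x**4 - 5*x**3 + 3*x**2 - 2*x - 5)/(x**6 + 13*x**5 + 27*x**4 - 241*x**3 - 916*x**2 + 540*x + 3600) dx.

-6173*log(x - 4)/11340 + log(x - 2)/16 + 227*log(x + 3)/84 + 46513*log(x + 5)/324 - 36187*log(x + 6)/240 + 2065/(18*x + 90) + C

Factor the denominator: (x - 4)*(x - 2)*(x + 3)*(x + 5)**2*(x + 6).
Partial-fraction decomposition: -36187/(240*(x + 6)) + 46513/(324*(x + 5)) - 2065/(18*(x + 5)**2) + 227/(84*(x + 3)) + 1/(16*(x - 2)) - 6173/(11340*(x - 4)).
Integrate each term; A/(x−a) gives A·log|x−a|; A/(x−a)² gives −A/(x−a).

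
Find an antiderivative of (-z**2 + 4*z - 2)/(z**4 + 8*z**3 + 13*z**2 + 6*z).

Factor the denominator: z*(z + 1)**2*(z + 6).
Partial-fraction decomposition: 31/(75*(z + 6)) - 2/(25*(z + 1)) + 7/(5*(z + 1)**2) - 1/(3*z).
Integrate each term; A/(z−a) gives A·log|z−a|; A/(z−a)² gives −A/(z−a).

-log(z)/3 - 2*log(z + 1)/25 + 31*log(z + 6)/75 - 7/(5*z + 5) + C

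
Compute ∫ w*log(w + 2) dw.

Use integration by parts with u = log(w + 2), dv = w dw.
Then du = 1/(w + 2) dw and v = w**2/2.

w**2*log(w + 2)/2 - w**2/4 + w - 2*log(w + 2) + C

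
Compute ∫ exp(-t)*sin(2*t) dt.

-exp(-t)*sin(2*t)/5 - 2*exp(-t)*cos(2*t)/5 + C

Let I denote the integral. Integrate by parts with u = sin(2*t), dv = exp(-t) dt, so v = -exp(-t): I = -exp(-t)*sin(2*t) + 2·∫ exp(-t)*cos(2*t) dt.
Apply parts again with u = cos(2*t), dv = exp(-t) dt: ∫ exp(-t)*cos(2*t) dt = -exp(-t)*cos(2*t) − 2·I. Substituting back brings back I: I = -exp(-t)*sin(2*t) - 2*exp(-t)*cos(2*t) − 4·I.
Solving for I: (1 + 4)·I equals the remaining terms, so I = (1/5)·(-exp(-t)*sin(2*t) - 2*exp(-t)*cos(2*t)).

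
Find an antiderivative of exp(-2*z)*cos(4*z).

exp(-2*z)*sin(4*z)/5 - exp(-2*z)*cos(4*z)/10 + C

Let I denote the integral. Integrate by parts with u = cos(4*z), dv = exp(-2*z) dz, so v = -exp(-2*z)/2: I = -exp(-2*z)*cos(4*z)/2 − 2·∫ exp(-2*z)*sin(4*z) dz.
Apply parts again with u = sin(4*z), dv = exp(-2*z) dz: ∫ exp(-2*z)*sin(4*z) dz = -exp(-2*z)*sin(4*z)/2 + 2·I. Substituting back brings back I: I = exp(-2*z)*sin(4*z) - exp(-2*z)*cos(4*z)/2 − 4·I.
Solving for I: (1 + 4)·I equals the remaining terms, so I = (1/5)·(exp(-2*z)*sin(4*z) - exp(-2*z)*cos(4*z)/2).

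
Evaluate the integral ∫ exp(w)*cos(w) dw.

Let I denote the integral. Integrate by parts with u = cos(w), dv = exp(w) dw, so v = exp(w): I = exp(w)*cos(w) + ∫ exp(w)*sin(w) dw.
Apply parts again with u = sin(w), dv = exp(w) dw: ∫ exp(w)*sin(w) dw = exp(w)*sin(w) − I. Substituting back brings back I: I = exp(w)*sin(w) + exp(w)*cos(w) − I.
Solving for I: (1 + 1)·I equals the remaining terms, so I = (1/2)·(exp(w)*sin(w) + exp(w)*cos(w)).

exp(w)*sin(w)/2 + exp(w)*cos(w)/2 + C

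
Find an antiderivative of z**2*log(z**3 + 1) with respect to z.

z**3*log(z**3 + 1)/3 - z**3/3 + log(z**3 + 1)/3 + C

Let u = z**3 + 1, so du = (3*z**2) dz.
The integral becomes (1/3)·∫ log(u) du; integrate by parts with u′=log(u), dv′=du.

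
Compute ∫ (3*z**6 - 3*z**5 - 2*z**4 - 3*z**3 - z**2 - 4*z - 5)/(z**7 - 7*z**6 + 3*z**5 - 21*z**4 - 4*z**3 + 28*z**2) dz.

-33*log(z)/196 + 98871*log(z - 7)/41552 + log(z - 1)/4 + log(z + 1)/16 + 101*log(z**2 + 4)/424 + 283*atan(z/2)/424 + 5/(28*z) + C

Factor the denominator: z**2*(z - 7)*(z - 1)*(z + 1)*(z**2 + 4).
Partial-fraction decomposition: (101*z + 283)/(212*(z**2 + 4)) + 1/(16*(z + 1)) + 1/(4*(z - 1)) + 98871/(41552*(z - 7)) - 33/(196*z) - 5/(28*z**2).
Integrate each term; A/(z−a) gives A·log|z−a|; the (Bz+D)/(z²+p²) term gives a log and an atan.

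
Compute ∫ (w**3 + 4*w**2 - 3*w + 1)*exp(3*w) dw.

(3*w**3 + 9*w**2 - 15*w + 8)*exp(3*w)/9 + C

Use integration by parts with u = w**3 + 4*w**2 - 3*w + 1, dv = exp(3*w) dw, so v = exp(3*w)/3.
Apply parts 3 times (tabular method): alternate signs, differentiate u down to 0, integrate dv up.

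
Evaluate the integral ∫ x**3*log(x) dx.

Use integration by parts with u = log(x), dv = x**3 dx.
Then du = 1/x dx and v = x**4/4.

x**4*log(x)/4 - x**4/16 + C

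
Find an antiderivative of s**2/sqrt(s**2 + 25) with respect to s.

s*sqrt(s**2 + 25)/2 - 25*log(s + sqrt(s**2 + 25))/2 + C

Substitute s = 5·tan(θ), so ds = 5·sec(θ)^2 dθ and the radical becomes sqrt(s**2 + 25) = 5·sec(θ) by the Pythagorean identity.
Integrate the resulting trig expression in θ, then back-substitute tan(θ) = s/5, sec(θ) = sqrt(s**2 + 25)/5 (absorbing any constant into C).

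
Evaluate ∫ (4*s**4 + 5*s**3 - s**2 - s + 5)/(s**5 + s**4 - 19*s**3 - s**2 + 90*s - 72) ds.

113*log(s - 3)/21 - 103*log(s - 2)/30 + 3*log(s - 1)/10 - 47*log(s + 3)/30 + 697*log(s + 4)/210 + C

Factor the denominator: (s - 3)*(s - 2)*(s - 1)*(s + 3)*(s + 4).
Partial-fraction decomposition: 697/(210*(s + 4)) - 47/(30*(s + 3)) + 3/(10*(s - 1)) - 103/(30*(s - 2)) + 113/(21*(s - 3)).
Integrate each term: A/(s−a) contributes A·log|s−a|.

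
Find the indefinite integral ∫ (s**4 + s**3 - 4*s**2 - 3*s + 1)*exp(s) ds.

Use integration by parts with u = s**4 + s**3 - 4*s**2 - 3*s + 1, dv = exp(s) ds, so v = exp(s).
Apply parts 4 times (tabular method): alternate signs, differentiate u down to 0, integrate dv up.

(s**4 - 3*s**3 + 5*s**2 - 13*s + 14)*exp(s) + C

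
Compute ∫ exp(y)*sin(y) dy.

exp(y)*sin(y)/2 - exp(y)*cos(y)/2 + C

Let I denote the integral. Integrate by parts with u = sin(y), dv = exp(y) dy, so v = exp(y): I = exp(y)*sin(y) − ∫ exp(y)*cos(y) dy.
Apply parts again with u = cos(y), dv = exp(y) dy: ∫ exp(y)*cos(y) dy = exp(y)*cos(y) + I. Substituting back brings back I: I = exp(y)*sin(y) - exp(y)*cos(y) − I.
Solving for I: (1 + 1)·I equals the remaining terms, so I = (1/2)·(exp(y)*sin(y) - exp(y)*cos(y)).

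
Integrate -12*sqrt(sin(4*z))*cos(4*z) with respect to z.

-2*sin(4*z)**(3/2) + C

Let u = sin(4*z), so du = (4*cos(4*z)) dz.
Rewriting, the integral becomes -3·∫ √u du = -3·(2/3)u^(3/2).
Substituting back, u = sin(4*z).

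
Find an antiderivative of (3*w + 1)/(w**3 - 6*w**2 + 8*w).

log(w)/8 + 13*log(w - 4)/8 - 7*log(w - 2)/4 + C

Factor the denominator: w*(w - 4)*(w - 2).
Partial-fraction decomposition: -7/(4*(w - 2)) + 13/(8*(w - 4)) + 1/(8*w).
Integrate each term: A/(w−a) contributes A·log|w−a|.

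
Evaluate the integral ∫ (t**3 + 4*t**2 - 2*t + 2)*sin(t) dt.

Use integration by parts with u = t**3 + 4*t**2 - 2*t + 2, dv = sin(t) dt, so v = -cos(t).
Apply parts 3 times (tabular method): alternate signs, differentiate u down to 0, integrate dv up.

-t**3*cos(t) + 3*t**2*sin(t) - 4*t**2*cos(t) + 8*t*sin(t) + 8*t*cos(t) - 8*sin(t) + 6*cos(t) + C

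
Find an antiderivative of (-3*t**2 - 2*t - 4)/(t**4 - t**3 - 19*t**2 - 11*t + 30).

-89*log(t - 5)/224 + 3*log(t - 1)/16 - 4*log(t + 2)/7 + 25*log(t + 3)/32 + C

Factor the denominator: (t - 5)*(t - 1)*(t + 2)*(t + 3).
Partial-fraction decomposition: 25/(32*(t + 3)) - 4/(7*(t + 2)) + 3/(16*(t - 1)) - 89/(224*(t - 5)).
Integrate each term: A/(t−a) contributes A·log|t−a|.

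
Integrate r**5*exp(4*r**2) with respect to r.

Let u = r², du = 2r dr; rewrite as (1/2)∫ u^2·exp(4u) du.
Now integrate by parts 2 times.

(8*r**4 - 4*r**2 + 1)*exp(4*r**2)/64 + C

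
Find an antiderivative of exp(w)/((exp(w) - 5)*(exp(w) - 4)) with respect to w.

log(exp(w) - 5) - log(exp(w) - 4) + C

Let u = e^w, du = e^w dw.
The integral becomes ∫ du/((u-4)(u-5)); decompose into partial fractions.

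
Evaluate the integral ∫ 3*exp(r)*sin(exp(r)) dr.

-3*cos(exp(r)) + C

Let u = exp(r), so du = (exp(r)) dr.
Rewriting, the integral becomes 3·∫ sin(u) du = 3·-cos(u).
Substituting back, u = exp(r).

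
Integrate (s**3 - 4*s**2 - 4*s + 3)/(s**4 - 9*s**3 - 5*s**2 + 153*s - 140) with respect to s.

61*log(s - 7)/66 - log(s - 5)/9 - log(s - 1)/30 + 109*log(s + 4)/495 + C

Factor the denominator: (s - 7)*(s - 5)*(s - 1)*(s + 4).
Partial-fraction decomposition: 109/(495*(s + 4)) - 1/(30*(s - 1)) - 1/(9*(s - 5)) + 61/(66*(s - 7)).
Integrate each term: A/(s−a) contributes A·log|s−a|.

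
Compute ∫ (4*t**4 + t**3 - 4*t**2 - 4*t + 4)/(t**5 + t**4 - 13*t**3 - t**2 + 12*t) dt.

Factor the denominator: t*(t - 3)*(t - 1)*(t + 1)*(t + 4).
Partial-fraction decomposition: 229/(105*(t + 4)) - 7/(24*(t + 1)) - 1/(20*(t - 1)) + 307/(168*(t - 3)) + 1/(3*t).
Integrate each term: A/(t−a) contributes A·log|t−a|.

log(t)/3 + 307*log(t - 3)/168 - log(t - 1)/20 - 7*log(t + 1)/24 + 229*log(t + 4)/105 + C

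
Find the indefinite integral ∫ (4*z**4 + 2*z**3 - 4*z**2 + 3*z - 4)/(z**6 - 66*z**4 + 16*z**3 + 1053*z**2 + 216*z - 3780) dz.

211*log(z - 6)/162 - 887*log(z - 5)/768 + 11*log(z - 2)/450 + 111553*log(z + 3)/518400 - 223*log(z + 7)/576 + 221/(1440*z + 4320) + C

Factor the denominator: (z - 6)*(z - 5)*(z - 2)*(z + 3)**2*(z + 7).
Partial-fraction decomposition: -223/(576*(z + 7)) + 111553/(518400*(z + 3)) - 221/(1440*(z + 3)**2) + 11/(450*(z - 2)) - 887/(768*(z - 5)) + 211/(162*(z - 6)).
Integrate each term; A/(z−a) gives A·log|z−a|; A/(z−a)² gives −A/(z−a).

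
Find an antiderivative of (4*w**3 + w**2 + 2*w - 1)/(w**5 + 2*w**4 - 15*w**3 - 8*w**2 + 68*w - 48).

Factor the denominator: (w - 2)**2*(w - 1)*(w + 3)*(w + 4).
Partial-fraction decomposition: -83/(60*(w + 4)) + 53/(50*(w + 3)) + 3/(10*(w - 1)) + 7/(300*(w - 2)) + 13/(10*(w - 2)**2).
Integrate each term; A/(w−a) gives A·log|w−a|; A/(w−a)² gives −A/(w−a).

7*log(w - 2)/300 + 3*log(w - 1)/10 + 53*log(w + 3)/50 - 83*log(w + 4)/60 - 13/(10*w - 20) + C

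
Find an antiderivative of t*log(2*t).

t**2*(log(t) + log(2))/2 - t**2/4 + C

Use integration by parts with u = log(2*t), dv = t dt.
Then du = 1/t dt and v = t**2/2.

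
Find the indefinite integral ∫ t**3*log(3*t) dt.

Use integration by parts with u = log(3*t), dv = t**3 dt.
Then du = 1/t dt and v = t**4/4.

t**4*(log(t) + log(3))/4 - t**4/16 + C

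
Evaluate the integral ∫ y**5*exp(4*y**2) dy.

(8*y**4 - 4*y**2 + 1)*exp(4*y**2)/64 + C

Let u = y², du = 2y dy; rewrite as (1/2)∫ u^2·exp(4u) du.
Now integrate by parts 2 times.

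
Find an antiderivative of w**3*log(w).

Use integration by parts with u = log(w), dv = w**3 dw.
Then du = 1/w dw and v = w**4/4.

w**4*log(w)/4 - w**4/16 + C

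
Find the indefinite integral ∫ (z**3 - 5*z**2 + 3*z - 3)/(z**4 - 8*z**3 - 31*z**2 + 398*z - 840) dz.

51*log(z - 6)/26 - log(z - 5) - 7*log(z - 4)/22 + 51*log(z + 7)/143 + C

Factor the denominator: (z - 6)*(z - 5)*(z - 4)*(z + 7).
Partial-fraction decomposition: 51/(143*(z + 7)) - 7/(22*(z - 4)) - 1/(z - 5) + 51/(26*(z - 6)).
Integrate each term: A/(z−a) contributes A·log|z−a|.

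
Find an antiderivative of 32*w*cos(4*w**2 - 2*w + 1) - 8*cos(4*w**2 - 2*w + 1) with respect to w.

Let u = 4*w**2 - 2*w + 1, so du = (8*w - 2) dw.
Rewriting, the integral becomes 4·∫ cos(u) du = 4·sin(u).
Substituting back, u = 4*w**2 - 2*w + 1.

4*sin(4*w**2 - 2*w + 1) + C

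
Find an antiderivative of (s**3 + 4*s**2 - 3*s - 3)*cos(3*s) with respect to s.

s**3*sin(3*s)/3 + 4*s**2*sin(3*s)/3 + s**2*cos(3*s)/3 - 11*s*sin(3*s)/9 + 8*s*cos(3*s)/9 - 35*sin(3*s)/27 - 11*cos(3*s)/27 + C

Use integration by parts with u = s**3 + 4*s**2 - 3*s - 3, dv = cos(3*s) ds, so v = sin(3*s)/3.
Apply parts 3 times (tabular method): alternate signs, differentiate u down to 0, integrate dv up.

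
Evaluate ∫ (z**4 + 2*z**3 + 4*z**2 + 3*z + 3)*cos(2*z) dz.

z**4*sin(2*z)/2 + z**3*sin(2*z) + z**3*cos(2*z) + z**2*sin(2*z)/2 + 3*z**2*cos(2*z)/2 + z*cos(2*z)/2 + 5*sin(2*z)/4 + C

Use integration by parts with u = z**4 + 2*z**3 + 4*z**2 + 3*z + 3, dv = cos(2*z) dz, so v = sin(2*z)/2.
Apply parts 4 times (tabular method): alternate signs, differentiate u down to 0, integrate dv up.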